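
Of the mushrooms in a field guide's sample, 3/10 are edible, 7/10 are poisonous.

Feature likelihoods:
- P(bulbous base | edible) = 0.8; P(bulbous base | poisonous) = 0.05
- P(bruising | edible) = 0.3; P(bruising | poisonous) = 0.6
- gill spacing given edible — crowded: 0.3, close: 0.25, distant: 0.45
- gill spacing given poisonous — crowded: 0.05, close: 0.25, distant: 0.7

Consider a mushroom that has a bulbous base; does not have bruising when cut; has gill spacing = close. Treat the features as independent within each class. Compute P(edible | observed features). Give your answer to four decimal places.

0.9231

edible: 0.3 × 0.8 × (1−0.3) × 0.25 = 0.042
poisonous: 0.7 × 0.05 × (1−0.6) × 0.25 = 0.0035
P(edible | x) = 0.042 / 0.0455 ≈ 0.9231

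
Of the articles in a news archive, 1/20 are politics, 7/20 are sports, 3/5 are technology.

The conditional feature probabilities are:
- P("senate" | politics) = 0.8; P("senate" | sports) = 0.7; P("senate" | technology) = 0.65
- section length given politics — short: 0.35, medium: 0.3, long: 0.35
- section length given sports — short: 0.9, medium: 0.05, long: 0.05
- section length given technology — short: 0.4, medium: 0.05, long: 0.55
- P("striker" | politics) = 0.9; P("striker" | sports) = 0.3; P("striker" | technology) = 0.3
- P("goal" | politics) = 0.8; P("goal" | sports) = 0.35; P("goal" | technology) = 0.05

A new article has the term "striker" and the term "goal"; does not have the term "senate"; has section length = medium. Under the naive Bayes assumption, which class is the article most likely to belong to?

politics: 0.05 × (1−0.8) × 0.3 × 0.9 × 0.8 = 0.00216
sports: 0.35 × (1−0.7) × 0.05 × 0.3 × 0.35 = 0.00055125
technology: 0.6 × (1−0.65) × 0.05 × 0.3 × 0.05 = 0.0001575
Highest score → politics.

politics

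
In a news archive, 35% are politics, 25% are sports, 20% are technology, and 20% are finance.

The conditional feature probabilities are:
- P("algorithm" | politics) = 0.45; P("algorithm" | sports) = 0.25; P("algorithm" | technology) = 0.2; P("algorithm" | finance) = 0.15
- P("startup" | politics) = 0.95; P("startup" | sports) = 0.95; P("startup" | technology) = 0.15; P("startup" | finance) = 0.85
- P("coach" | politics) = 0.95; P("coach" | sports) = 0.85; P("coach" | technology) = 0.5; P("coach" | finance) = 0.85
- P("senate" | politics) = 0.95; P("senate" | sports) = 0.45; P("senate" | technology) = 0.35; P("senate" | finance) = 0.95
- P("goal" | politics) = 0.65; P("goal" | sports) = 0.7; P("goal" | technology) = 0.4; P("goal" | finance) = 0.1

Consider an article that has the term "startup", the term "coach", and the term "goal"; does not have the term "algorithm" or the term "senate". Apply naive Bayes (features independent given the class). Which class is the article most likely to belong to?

politics: 0.35 × (1−0.45) × 0.95 × 0.95 × (1−0.95) × 0.65 = 0.005646265625
sports: 0.25 × (1−0.25) × 0.95 × 0.85 × (1−0.45) × 0.7 = 0.05829140625
technology: 0.2 × (1−0.2) × 0.15 × 0.5 × (1−0.35) × 0.4 = 0.00312
finance: 0.2 × (1−0.15) × 0.85 × 0.85 × (1−0.95) × 0.1 = 0.000614125
Highest score → sports.

sports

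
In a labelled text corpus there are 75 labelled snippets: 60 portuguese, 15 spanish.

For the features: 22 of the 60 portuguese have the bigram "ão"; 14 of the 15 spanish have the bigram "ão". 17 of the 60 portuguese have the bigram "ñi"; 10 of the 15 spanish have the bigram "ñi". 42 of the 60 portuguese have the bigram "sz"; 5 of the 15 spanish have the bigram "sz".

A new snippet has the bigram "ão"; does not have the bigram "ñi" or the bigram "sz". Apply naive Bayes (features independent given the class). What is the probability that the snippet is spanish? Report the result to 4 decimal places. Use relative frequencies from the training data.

0.3968

portuguese: (60/75) × (22/60) × (43/60) × (18/60) ≈ 0.0630667
spanish: (15/75) × (14/15) × (5/15) × (10/15) ≈ 0.0414815
P(spanish | x) = 0.0414815 / 0.1045482 ≈ 0.3968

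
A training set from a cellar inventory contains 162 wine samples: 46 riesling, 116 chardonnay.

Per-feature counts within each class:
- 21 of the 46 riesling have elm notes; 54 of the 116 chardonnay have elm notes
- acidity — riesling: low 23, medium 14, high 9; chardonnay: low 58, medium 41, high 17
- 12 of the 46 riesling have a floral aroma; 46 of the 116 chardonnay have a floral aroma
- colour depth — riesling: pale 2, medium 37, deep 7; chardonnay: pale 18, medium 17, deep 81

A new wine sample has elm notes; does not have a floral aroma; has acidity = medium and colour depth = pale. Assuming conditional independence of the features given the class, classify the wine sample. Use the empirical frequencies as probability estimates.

riesling: (46/162) × (21/46) × (14/46) × (34/46) × (2/46) ≈ 0.00126785
chardonnay: (116/162) × (54/116) × (41/116) × (70/116) × (18/116) ≈ 0.0110321
Highest score → chardonnay.

chardonnay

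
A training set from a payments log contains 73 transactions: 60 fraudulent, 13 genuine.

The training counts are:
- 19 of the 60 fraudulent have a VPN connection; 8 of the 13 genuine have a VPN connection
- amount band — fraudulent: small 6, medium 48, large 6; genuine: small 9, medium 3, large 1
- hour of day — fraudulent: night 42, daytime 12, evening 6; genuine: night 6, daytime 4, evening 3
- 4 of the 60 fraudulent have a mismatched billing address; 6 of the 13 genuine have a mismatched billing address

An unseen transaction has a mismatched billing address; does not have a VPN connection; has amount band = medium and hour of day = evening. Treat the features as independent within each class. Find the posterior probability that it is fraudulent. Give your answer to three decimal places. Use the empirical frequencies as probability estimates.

fraudulent: (60/73) × (41/60) × (48/60) × (6/60) × (4/60) ≈ 0.00299543
genuine: (13/73) × (5/13) × (3/13) × (3/13) × (6/13) ≈ 0.00168349
P(fraudulent | x) = 0.00299543 / 0.00467892 ≈ 0.640

0.640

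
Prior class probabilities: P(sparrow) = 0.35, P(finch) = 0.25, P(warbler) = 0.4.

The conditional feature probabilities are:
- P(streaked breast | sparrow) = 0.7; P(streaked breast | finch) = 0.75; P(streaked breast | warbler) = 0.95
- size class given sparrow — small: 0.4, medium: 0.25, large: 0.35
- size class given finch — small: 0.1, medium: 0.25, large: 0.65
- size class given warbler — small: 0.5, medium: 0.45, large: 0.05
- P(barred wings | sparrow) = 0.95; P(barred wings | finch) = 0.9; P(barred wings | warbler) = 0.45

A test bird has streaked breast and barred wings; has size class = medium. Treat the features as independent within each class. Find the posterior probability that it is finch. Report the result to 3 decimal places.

0.238

sparrow: 0.35 × 0.7 × 0.25 × 0.95 = 0.0581875
finch: 0.25 × 0.75 × 0.25 × 0.9 = 0.0421875
warbler: 0.4 × 0.95 × 0.45 × 0.45 = 0.07695
P(finch | x) = 0.0421875 / 0.177325 ≈ 0.238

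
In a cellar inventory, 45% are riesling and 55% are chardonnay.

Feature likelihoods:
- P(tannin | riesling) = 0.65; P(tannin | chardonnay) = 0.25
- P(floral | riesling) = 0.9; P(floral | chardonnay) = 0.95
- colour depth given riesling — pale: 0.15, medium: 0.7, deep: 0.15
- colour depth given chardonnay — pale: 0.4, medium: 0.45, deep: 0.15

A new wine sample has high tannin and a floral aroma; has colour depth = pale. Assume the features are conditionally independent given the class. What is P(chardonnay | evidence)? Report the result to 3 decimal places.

riesling: 0.45 × 0.65 × 0.9 × 0.15 = 0.0394875
chardonnay: 0.55 × 0.25 × 0.95 × 0.4 = 0.05225
P(chardonnay | x) = 0.05225 / 0.0917375 ≈ 0.570

0.570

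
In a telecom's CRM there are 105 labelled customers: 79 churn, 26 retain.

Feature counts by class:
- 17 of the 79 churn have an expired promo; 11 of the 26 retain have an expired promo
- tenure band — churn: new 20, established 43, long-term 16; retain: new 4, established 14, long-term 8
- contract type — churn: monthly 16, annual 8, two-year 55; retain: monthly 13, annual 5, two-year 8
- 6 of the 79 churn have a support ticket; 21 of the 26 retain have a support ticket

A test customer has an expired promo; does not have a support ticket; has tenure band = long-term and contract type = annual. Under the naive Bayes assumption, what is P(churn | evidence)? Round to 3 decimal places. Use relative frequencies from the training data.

churn: (79/105) × (17/79) × (16/79) × (8/79) × (73/79) ≈ 0.00306839
retain: (26/105) × (11/26) × (8/26) × (5/26) × (5/26) ≈ 0.0011921
P(churn | x) = 0.00306839 / 0.00426049 ≈ 0.720

0.720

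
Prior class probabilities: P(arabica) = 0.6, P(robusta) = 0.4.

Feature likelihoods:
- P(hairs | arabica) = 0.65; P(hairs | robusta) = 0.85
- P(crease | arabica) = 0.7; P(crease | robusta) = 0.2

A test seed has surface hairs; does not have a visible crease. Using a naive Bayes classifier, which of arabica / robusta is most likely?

arabica: 0.6 × 0.65 × (1−0.7) = 0.117
robusta: 0.4 × 0.85 × (1−0.2) = 0.272
Highest score → robusta.

robusta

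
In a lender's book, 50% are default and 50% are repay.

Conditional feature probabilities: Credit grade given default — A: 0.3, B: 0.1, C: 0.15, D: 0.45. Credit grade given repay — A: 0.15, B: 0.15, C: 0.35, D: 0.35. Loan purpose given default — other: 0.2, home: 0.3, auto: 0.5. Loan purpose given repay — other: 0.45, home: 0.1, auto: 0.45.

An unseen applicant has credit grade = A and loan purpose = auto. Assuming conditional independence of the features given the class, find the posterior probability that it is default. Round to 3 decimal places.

0.690

default: 0.5 × 0.3 × 0.5 = 0.075
repay: 0.5 × 0.15 × 0.45 = 0.03375
P(default | x) = 0.075 / 0.10875 ≈ 0.690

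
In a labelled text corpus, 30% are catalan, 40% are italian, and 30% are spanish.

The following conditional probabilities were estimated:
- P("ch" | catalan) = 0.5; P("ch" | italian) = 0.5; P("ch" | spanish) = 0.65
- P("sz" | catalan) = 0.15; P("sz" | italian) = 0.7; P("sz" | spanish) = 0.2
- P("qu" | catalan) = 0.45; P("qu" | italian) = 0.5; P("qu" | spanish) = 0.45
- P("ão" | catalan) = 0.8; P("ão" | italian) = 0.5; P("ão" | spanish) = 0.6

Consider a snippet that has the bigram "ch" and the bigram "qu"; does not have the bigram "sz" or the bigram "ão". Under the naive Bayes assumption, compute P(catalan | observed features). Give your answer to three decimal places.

0.210

catalan: 0.3 × 0.5 × (1−0.15) × 0.45 × (1−0.8) = 0.011475
italian: 0.4 × 0.5 × (1−0.7) × 0.5 × (1−0.5) = 0.015
spanish: 0.3 × 0.65 × (1−0.2) × 0.45 × (1−0.6) = 0.02808
P(catalan | x) = 0.011475 / 0.054555 ≈ 0.210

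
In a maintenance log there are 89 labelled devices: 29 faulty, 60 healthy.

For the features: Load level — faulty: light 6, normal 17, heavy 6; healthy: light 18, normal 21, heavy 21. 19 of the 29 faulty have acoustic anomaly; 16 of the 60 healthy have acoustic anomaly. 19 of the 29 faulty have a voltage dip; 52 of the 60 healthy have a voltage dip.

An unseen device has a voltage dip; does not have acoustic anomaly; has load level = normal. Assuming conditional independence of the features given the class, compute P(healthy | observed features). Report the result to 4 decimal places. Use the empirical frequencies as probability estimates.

0.7765

faulty: (29/89) × (17/29) × (10/29) × (19/29) ≈ 0.0431535
healthy: (60/89) × (21/60) × (44/60) × (52/60) ≈ 0.149963
P(healthy | x) = 0.149963 / 0.1931165 ≈ 0.7765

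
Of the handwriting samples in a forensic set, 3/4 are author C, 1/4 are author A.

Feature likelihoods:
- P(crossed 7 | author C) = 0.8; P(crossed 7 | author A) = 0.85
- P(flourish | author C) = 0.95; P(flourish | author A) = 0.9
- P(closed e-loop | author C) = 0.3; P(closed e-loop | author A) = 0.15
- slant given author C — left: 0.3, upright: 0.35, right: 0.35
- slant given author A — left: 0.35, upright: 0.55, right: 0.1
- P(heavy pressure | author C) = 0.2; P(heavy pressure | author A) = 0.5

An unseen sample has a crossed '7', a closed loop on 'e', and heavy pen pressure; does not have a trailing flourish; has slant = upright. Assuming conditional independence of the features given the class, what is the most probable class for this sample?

author A

author C: 0.75 × 0.8 × (1−0.95) × 0.3 × 0.35 × 0.2 = 0.00063
author A: 0.25 × 0.85 × (1−0.9) × 0.15 × 0.55 × 0.5 = 0.0008765625
Highest score → author A.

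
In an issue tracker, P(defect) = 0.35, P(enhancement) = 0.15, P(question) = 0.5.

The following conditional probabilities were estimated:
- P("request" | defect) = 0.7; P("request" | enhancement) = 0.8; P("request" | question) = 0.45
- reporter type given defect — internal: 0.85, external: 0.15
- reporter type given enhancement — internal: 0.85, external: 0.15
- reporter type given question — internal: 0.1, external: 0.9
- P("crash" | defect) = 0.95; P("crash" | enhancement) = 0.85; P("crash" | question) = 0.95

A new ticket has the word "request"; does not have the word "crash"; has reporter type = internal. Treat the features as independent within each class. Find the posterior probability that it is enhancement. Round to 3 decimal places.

defect: 0.35 × 0.7 × 0.85 × (1−0.95) = 0.0104125
enhancement: 0.15 × 0.8 × 0.85 × (1−0.85) = 0.0153
question: 0.5 × 0.45 × 0.1 × (1−0.95) = 0.001125
P(enhancement | x) = 0.0153 / 0.0268375 ≈ 0.570

0.570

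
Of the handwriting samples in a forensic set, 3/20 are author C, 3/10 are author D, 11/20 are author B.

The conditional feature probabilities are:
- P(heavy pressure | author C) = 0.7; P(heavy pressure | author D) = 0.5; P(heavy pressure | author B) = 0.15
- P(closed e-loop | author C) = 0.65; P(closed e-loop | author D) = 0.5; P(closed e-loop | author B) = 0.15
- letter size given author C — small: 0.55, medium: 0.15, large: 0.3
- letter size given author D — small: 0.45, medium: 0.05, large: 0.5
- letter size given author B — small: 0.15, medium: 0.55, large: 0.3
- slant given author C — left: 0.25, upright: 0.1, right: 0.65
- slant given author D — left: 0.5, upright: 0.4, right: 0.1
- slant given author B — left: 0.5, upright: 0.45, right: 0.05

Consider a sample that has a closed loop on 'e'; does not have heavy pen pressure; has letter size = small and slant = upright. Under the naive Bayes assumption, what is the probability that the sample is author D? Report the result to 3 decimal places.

0.680

author C: 0.15 × (1−0.7) × 0.65 × 0.55 × 0.1 = 0.00160875
author D: 0.3 × (1−0.5) × 0.5 × 0.45 × 0.4 = 0.0135
author B: 0.55 × (1−0.15) × 0.15 × 0.15 × 0.45 = 0.0047334375
P(author D | x) = 0.0135 / 0.0198421875 ≈ 0.680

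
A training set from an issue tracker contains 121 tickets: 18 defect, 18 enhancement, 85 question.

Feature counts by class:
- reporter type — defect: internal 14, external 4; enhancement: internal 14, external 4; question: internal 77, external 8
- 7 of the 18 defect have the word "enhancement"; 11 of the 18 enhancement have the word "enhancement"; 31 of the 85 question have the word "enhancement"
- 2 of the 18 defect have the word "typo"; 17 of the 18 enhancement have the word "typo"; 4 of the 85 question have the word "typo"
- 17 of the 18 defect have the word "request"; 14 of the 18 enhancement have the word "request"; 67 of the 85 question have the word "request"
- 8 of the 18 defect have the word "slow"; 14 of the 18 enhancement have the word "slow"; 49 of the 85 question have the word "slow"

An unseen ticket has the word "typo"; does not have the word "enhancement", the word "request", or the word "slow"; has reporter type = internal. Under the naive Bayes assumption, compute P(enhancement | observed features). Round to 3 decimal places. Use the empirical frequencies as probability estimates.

0.519

defect: (18/121) × (14/18) × (11/18) × (2/18) × (1/18) × (10/18) ≈ 0.00024248
enhancement: (18/121) × (14/18) × (7/18) × (17/18) × (4/18) × (4/18) ≈ 0.00209855
question: (85/121) × (77/85) × (54/85) × (4/85) × (18/85) × (36/85) ≈ 0.00170631
P(enhancement | x) = 0.00209855 / 0.00404734 ≈ 0.519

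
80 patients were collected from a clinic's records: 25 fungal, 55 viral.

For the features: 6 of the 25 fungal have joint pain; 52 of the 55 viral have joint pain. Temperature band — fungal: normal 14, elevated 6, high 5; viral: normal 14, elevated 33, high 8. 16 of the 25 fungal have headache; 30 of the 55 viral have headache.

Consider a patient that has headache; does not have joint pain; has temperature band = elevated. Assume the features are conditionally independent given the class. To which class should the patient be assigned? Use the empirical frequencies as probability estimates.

fungal

fungal: (25/80) × (19/25) × (6/25) × (16/25) = 0.03648
viral: (55/80) × (3/55) × (33/55) × (30/55) ≈ 0.0122727
Highest score → fungal.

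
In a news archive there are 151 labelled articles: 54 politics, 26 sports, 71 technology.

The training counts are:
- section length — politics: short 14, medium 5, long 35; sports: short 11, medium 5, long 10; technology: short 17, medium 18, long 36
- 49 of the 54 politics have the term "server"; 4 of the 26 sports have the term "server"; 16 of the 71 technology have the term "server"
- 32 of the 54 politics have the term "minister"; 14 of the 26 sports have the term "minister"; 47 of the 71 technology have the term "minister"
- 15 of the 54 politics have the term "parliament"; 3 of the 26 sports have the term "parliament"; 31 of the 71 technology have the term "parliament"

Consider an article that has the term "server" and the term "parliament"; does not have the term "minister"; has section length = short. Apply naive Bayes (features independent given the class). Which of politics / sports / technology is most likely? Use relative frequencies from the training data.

politics

politics: (54/151) × (14/54) × (49/54) × (22/54) × (15/54) ≈ 0.00952094
sports: (26/151) × (11/26) × (4/26) × (12/26) × (3/26) ≈ 0.00059684
technology: (71/151) × (17/71) × (16/71) × (24/71) × (31/71) ≈ 0.00374447
Highest score → politics.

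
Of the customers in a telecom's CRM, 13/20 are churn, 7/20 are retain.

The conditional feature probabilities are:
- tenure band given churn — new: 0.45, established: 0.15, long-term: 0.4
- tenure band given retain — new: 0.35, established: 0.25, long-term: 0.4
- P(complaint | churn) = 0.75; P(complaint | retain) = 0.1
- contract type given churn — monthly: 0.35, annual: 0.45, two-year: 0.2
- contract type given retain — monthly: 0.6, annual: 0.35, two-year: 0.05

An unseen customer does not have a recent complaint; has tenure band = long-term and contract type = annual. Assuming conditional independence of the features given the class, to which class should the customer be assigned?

retain

churn: 0.65 × 0.4 × (1−0.75) × 0.45 = 0.02925
retain: 0.35 × 0.4 × (1−0.1) × 0.35 = 0.0441
Highest score → retain.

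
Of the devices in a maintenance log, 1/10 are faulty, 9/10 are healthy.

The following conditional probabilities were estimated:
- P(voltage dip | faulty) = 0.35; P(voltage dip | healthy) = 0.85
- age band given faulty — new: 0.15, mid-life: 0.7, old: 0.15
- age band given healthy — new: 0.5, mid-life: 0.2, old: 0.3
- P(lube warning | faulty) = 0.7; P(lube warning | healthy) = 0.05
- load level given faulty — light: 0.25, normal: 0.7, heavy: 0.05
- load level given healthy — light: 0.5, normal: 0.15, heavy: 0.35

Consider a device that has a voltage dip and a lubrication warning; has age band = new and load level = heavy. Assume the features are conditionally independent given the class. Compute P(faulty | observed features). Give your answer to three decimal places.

faulty: 0.1 × 0.35 × 0.15 × 0.7 × 0.05 = 0.00018375
healthy: 0.9 × 0.85 × 0.5 × 0.05 × 0.35 = 0.00669375
P(faulty | x) = 0.00018375 / 0.0068775 ≈ 0.027

0.027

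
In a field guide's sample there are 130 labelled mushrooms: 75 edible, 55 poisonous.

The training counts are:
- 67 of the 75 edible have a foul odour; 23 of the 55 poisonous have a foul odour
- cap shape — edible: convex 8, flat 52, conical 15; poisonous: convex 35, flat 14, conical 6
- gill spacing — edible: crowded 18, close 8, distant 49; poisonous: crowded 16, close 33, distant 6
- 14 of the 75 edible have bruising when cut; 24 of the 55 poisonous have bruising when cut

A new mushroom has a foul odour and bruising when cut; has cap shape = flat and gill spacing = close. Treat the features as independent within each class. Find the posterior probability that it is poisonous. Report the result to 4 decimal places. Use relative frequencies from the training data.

0.6237

edible: (75/130) × (67/75) × (52/75) × (8/75) × (14/75) ≈ 0.0071149
poisonous: (55/130) × (23/55) × (14/55) × (33/55) × (24/55) ≈ 0.011791
P(poisonous | x) = 0.011791 / 0.0189059 ≈ 0.6237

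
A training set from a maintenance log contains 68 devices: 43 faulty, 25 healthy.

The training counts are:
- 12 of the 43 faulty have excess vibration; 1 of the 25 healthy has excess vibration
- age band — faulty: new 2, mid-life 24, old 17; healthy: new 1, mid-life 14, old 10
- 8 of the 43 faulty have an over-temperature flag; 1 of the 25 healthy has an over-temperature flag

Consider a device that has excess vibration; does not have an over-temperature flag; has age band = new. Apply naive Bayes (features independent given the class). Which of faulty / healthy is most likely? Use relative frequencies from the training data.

faulty: (43/68) × (12/43) × (2/43) × (35/43) ≈ 0.00668088
healthy: (25/68) × (1/25) × (1/25) × (24/25) ≈ 0.000564706
Highest score → faulty.

faulty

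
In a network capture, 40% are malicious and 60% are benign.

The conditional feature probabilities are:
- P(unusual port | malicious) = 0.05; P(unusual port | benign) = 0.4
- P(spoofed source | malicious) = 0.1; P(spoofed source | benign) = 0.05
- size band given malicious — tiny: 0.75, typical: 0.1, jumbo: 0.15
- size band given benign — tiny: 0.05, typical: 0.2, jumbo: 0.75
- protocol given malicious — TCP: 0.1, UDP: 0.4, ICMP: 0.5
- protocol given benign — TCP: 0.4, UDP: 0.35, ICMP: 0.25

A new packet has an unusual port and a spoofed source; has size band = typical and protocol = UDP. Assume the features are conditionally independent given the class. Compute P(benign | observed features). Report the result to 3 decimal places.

0.913

malicious: 0.4 × 0.05 × 0.1 × 0.1 × 0.4 = 0.00008
benign: 0.6 × 0.4 × 0.05 × 0.2 × 0.35 = 0.00084
P(benign | x) = 0.00084 / 0.00092 ≈ 0.913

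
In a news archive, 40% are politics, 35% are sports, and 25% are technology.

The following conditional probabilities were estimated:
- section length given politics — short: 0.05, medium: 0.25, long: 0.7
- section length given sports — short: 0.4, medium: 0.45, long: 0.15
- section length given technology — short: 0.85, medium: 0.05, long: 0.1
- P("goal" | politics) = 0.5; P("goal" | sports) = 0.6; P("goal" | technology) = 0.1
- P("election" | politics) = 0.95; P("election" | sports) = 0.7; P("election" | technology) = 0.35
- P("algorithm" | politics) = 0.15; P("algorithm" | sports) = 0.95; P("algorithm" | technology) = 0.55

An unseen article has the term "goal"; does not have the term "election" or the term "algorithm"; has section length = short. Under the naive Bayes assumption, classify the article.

politics: 0.4 × 0.05 × 0.5 × (1−0.95) × (1−0.15) = 0.000425
sports: 0.35 × 0.4 × 0.6 × (1−0.7) × (1−0.95) = 0.00126
technology: 0.25 × 0.85 × 0.1 × (1−0.35) × (1−0.55) = 0.006215625
Highest score → technology.

technology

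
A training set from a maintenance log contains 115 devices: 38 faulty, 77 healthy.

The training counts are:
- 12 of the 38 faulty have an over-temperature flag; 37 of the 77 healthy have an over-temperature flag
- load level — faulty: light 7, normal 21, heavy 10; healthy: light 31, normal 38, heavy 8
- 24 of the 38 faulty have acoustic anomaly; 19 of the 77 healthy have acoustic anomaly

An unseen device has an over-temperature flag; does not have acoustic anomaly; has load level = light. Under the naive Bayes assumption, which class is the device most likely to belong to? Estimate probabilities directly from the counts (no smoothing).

faulty: (38/115) × (12/38) × (7/38) × (14/38) ≈ 0.00708178
healthy: (77/115) × (37/77) × (31/77) × (58/77) ≈ 0.0975691
Highest score → healthy.

healthy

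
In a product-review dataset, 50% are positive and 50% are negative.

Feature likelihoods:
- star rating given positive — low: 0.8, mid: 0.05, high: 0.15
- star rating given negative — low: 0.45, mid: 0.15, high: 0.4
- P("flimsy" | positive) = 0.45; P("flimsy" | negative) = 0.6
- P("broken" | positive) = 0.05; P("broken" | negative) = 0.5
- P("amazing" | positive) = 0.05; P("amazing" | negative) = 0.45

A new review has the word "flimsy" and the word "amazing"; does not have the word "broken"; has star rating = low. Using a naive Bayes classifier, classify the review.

negative

positive: 0.5 × 0.8 × 0.45 × (1−0.05) × 0.05 = 0.00855
negative: 0.5 × 0.45 × 0.6 × (1−0.5) × 0.45 = 0.030375
Highest score → negative.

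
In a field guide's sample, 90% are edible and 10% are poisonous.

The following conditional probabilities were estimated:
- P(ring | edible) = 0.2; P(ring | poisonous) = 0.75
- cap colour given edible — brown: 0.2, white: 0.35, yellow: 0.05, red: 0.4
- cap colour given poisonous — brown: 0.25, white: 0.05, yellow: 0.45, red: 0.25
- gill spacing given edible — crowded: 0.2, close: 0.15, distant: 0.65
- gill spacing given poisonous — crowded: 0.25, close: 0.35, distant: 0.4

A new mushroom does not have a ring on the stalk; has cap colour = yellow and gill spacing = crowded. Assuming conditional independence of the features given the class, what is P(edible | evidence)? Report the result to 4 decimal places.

0.7191

edible: 0.9 × (1−0.2) × 0.05 × 0.2 = 0.0072
poisonous: 0.1 × (1−0.75) × 0.45 × 0.25 = 0.0028125
P(edible | x) = 0.0072 / 0.0100125 ≈ 0.7191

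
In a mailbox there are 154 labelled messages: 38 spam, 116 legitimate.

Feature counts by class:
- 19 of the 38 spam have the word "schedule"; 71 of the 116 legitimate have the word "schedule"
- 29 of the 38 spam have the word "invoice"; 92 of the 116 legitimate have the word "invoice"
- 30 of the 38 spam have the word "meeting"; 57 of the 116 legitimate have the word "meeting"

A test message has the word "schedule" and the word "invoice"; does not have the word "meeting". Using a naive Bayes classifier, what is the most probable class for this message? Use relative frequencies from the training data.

legitimate

spam: (38/154) × (19/38) × (29/38) × (8/38) ≈ 0.0198223
legitimate: (116/154) × (71/116) × (92/116) × (59/116) ≈ 0.185978
Highest score → legitimate.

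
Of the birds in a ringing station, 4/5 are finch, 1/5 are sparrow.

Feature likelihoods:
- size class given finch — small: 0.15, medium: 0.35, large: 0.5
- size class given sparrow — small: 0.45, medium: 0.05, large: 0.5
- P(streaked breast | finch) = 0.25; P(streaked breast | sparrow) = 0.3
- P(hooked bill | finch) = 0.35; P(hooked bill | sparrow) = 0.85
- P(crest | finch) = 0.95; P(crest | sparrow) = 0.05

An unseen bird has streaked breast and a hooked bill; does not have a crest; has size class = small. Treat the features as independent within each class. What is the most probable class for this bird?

finch: 0.8 × 0.15 × 0.25 × 0.35 × (1−0.95) = 0.000525
sparrow: 0.2 × 0.45 × 0.3 × 0.85 × (1−0.05) = 0.0218025
Highest score → sparrow.

sparrow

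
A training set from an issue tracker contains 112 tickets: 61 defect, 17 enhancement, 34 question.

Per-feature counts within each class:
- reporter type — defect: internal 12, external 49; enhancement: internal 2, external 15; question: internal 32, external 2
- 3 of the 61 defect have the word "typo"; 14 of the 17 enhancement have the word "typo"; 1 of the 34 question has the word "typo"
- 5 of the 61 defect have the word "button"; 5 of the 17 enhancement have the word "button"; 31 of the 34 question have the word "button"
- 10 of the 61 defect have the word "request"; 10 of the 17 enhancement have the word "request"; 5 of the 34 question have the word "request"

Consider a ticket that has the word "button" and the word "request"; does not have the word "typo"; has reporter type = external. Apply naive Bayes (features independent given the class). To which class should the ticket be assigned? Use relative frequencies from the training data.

defect: (61/112) × (49/61) × (58/61) × (5/61) × (10/61) ≈ 0.00558967
enhancement: (17/112) × (15/17) × (3/17) × (5/17) × (10/17) ≈ 0.00408901
question: (34/112) × (2/34) × (33/34) × (31/34) × (5/34) ≈ 0.00232392
Highest score → defect.

defect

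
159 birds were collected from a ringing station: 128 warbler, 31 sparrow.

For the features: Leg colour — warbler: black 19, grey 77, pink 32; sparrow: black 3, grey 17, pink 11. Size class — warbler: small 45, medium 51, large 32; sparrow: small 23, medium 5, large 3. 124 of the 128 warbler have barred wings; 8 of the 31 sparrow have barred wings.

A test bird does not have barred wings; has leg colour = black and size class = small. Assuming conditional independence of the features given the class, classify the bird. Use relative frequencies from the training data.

sparrow

warbler: (128/159) × (19/128) × (45/128) × (4/128) ≈ 0.00131283
sparrow: (31/159) × (3/31) × (23/31) × (23/31) ≈ 0.0103862
Highest score → sparrow.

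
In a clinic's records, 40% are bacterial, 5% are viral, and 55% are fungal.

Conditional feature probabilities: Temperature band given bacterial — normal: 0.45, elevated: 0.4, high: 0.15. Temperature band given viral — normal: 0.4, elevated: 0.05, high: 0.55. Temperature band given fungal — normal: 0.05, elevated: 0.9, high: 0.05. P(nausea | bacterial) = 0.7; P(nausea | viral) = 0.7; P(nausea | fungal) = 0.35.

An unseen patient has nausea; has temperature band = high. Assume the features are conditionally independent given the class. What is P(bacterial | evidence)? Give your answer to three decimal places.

bacterial: 0.4 × 0.15 × 0.7 = 0.042
viral: 0.05 × 0.55 × 0.7 = 0.01925
fungal: 0.55 × 0.05 × 0.35 = 0.009625
P(bacterial | x) = 0.042 / 0.070875 ≈ 0.593

0.593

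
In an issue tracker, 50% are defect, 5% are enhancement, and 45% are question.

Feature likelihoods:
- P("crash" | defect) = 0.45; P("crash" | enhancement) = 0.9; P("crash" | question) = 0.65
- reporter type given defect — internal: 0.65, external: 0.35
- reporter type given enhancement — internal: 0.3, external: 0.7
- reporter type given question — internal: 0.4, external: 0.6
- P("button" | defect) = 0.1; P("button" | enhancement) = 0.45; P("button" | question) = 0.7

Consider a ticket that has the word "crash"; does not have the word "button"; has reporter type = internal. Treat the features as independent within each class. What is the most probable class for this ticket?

defect

defect: 0.5 × 0.45 × 0.65 × (1−0.1) = 0.131625
enhancement: 0.05 × 0.9 × 0.3 × (1−0.45) = 0.007425
question: 0.45 × 0.65 × 0.4 × (1−0.7) = 0.0351
Highest score → defect.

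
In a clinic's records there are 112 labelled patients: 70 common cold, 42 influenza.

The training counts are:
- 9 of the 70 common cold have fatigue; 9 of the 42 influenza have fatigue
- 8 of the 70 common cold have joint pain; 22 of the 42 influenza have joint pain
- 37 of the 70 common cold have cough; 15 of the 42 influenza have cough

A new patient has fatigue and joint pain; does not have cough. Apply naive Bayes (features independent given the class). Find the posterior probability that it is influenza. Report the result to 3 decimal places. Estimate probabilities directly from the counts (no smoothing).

common cold: (70/112) × (9/70) × (8/70) × (33/70) ≈ 0.00432945
influenza: (42/112) × (9/42) × (22/42) × (27/42) ≈ 0.027059
P(influenza | x) = 0.027059 / 0.03138845 ≈ 0.862

0.862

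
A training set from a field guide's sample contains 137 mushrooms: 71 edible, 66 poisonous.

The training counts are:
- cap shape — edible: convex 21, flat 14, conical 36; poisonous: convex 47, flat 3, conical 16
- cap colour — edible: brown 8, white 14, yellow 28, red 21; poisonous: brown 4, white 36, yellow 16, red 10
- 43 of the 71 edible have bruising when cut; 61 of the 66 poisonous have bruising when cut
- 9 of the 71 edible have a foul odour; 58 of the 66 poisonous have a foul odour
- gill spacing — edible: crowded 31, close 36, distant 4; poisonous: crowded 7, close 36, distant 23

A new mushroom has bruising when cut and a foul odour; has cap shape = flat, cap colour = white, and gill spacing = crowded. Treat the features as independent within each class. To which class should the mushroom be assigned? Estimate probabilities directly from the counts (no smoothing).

poisonous

edible: (71/137) × (14/71) × (14/71) × (43/71) × (9/71) × (31/71) ≈ 0.000675421
poisonous: (66/137) × (3/66) × (36/66) × (61/66) × (58/66) × (7/66) ≈ 0.00102892
Highest score → poisonous.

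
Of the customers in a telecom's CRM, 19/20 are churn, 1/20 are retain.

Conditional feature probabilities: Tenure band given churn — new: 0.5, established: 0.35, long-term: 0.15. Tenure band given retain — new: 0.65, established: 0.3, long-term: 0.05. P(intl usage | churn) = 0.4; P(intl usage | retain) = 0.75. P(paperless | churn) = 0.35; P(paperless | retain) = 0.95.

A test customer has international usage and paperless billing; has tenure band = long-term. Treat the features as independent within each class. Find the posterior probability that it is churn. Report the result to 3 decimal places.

churn: 0.95 × 0.15 × 0.4 × 0.35 = 0.01995
retain: 0.05 × 0.05 × 0.75 × 0.95 = 0.00178125
P(churn | x) = 0.01995 / 0.02173125 ≈ 0.918

0.918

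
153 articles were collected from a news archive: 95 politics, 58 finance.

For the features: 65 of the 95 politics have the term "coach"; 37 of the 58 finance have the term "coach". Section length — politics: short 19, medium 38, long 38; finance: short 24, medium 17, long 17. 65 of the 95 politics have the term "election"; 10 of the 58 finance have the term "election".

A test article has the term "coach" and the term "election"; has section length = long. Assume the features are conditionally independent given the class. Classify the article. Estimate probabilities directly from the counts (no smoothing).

politics: (95/153) × (65/95) × (38/95) × (65/95) ≈ 0.116271
finance: (58/153) × (37/58) × (17/58) × (10/58) ≈ 0.0122209
Highest score → politics.

politics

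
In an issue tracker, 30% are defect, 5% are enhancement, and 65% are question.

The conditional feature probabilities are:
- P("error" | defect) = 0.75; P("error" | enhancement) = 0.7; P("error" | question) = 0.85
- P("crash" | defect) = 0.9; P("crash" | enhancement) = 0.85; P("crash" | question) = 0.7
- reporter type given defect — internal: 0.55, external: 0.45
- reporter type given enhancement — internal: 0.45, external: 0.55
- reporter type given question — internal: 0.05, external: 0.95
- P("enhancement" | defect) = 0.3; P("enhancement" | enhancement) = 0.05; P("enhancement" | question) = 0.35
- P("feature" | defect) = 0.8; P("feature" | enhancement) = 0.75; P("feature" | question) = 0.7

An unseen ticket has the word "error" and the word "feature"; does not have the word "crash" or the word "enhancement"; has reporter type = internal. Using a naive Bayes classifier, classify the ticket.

defect

defect: 0.3 × 0.75 × (1−0.9) × 0.55 × (1−0.3) × 0.8 = 0.00693
enhancement: 0.05 × 0.7 × (1−0.85) × 0.45 × (1−0.05) × 0.75 = 0.00168328125
question: 0.65 × 0.85 × (1−0.7) × 0.05 × (1−0.35) × 0.7 = 0.0037708125
Highest score → defect.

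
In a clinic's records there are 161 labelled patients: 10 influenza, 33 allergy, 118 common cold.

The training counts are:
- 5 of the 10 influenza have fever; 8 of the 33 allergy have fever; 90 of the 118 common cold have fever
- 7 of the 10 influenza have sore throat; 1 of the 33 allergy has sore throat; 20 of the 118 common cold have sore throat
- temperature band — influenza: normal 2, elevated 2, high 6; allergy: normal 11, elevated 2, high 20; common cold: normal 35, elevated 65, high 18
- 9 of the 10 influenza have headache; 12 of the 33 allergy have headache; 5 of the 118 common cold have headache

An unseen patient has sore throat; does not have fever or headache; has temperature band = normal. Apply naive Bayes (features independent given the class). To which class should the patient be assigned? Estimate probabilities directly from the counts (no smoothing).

common cold

influenza: (10/161) × (5/10) × (7/10) × (2/10) × (1/10) ≈ 0.000434783
allergy: (33/161) × (25/33) × (1/33) × (11/33) × (21/33) ≈ 0.000998124
common cold: (118/161) × (28/118) × (20/118) × (35/118) × (113/118) ≈ 0.00837264
Highest score → common cold.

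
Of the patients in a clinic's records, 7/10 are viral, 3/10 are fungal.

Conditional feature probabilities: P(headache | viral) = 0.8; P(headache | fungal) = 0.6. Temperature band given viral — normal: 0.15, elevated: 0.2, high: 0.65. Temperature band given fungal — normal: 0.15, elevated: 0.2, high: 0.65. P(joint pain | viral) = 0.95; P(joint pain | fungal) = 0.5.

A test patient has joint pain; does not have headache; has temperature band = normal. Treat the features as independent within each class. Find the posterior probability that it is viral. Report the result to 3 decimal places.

0.689

viral: 0.7 × (1−0.8) × 0.15 × 0.95 = 0.01995
fungal: 0.3 × (1−0.6) × 0.15 × 0.5 = 0.009
P(viral | x) = 0.01995 / 0.02895 ≈ 0.689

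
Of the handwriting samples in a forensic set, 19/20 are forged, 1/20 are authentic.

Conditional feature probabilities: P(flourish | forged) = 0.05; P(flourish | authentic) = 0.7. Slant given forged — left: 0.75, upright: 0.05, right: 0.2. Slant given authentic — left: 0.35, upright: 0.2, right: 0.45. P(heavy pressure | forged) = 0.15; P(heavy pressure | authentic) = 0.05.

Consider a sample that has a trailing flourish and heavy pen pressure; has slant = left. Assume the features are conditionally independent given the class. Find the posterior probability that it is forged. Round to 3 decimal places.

0.897

forged: 0.95 × 0.05 × 0.75 × 0.15 = 0.00534375
authentic: 0.05 × 0.7 × 0.35 × 0.05 = 0.0006125
P(forged | x) = 0.00534375 / 0.00595625 ≈ 0.897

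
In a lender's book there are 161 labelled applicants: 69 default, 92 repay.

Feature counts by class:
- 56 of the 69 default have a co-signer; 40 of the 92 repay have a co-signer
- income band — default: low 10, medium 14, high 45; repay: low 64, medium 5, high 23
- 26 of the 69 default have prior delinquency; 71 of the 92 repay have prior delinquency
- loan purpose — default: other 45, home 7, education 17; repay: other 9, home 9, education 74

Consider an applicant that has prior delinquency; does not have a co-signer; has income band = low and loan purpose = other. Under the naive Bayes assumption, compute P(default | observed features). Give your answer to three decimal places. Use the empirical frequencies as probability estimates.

0.145

default: (69/161) × (13/69) × (10/69) × (26/69) × (45/69) ≈ 0.00287578
repay: (92/161) × (52/92) × (64/92) × (71/92) × (9/92) ≈ 0.0169627
P(default | x) = 0.00287578 / 0.01983848 ≈ 0.145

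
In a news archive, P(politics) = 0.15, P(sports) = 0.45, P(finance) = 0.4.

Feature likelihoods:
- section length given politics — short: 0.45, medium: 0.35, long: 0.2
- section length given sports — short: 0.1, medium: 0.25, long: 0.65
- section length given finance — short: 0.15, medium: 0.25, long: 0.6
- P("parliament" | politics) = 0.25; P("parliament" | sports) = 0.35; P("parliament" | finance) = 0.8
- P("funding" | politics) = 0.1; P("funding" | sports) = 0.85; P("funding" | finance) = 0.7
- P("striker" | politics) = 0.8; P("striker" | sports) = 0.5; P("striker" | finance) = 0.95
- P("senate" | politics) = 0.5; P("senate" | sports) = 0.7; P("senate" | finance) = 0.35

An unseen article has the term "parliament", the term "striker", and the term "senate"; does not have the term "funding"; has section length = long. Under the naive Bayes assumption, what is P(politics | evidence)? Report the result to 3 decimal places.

politics: 0.15 × 0.2 × 0.25 × (1−0.1) × 0.8 × 0.5 = 0.0027
sports: 0.45 × 0.65 × 0.35 × (1−0.85) × 0.5 × 0.7 = 0.0053746875
finance: 0.4 × 0.6 × 0.8 × (1−0.7) × 0.95 × 0.35 = 0.019152
P(politics | x) = 0.0027 / 0.0272266875 ≈ 0.099

0.099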